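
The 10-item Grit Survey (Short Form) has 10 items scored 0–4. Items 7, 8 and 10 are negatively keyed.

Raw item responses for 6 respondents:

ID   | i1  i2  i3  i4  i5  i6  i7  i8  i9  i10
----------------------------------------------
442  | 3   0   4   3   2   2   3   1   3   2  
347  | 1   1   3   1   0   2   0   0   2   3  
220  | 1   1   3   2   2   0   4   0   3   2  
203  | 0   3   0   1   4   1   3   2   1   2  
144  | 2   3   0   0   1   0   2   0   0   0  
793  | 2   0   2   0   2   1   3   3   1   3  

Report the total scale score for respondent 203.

15

Respondent 203 raw: 0, 3, 0, 1, 4, 1, 3, 2, 1, 2.
Reverse-coded (reversed = (0+4) − raw = 4 − raw):
  item 1: 0
  item 2: 3
  item 3: 0
  item 4: 1
  item 5: 4
  item 6: 1
  item 7: 4 − 3 = 1
  item 8: 4 − 2 = 2
  item 9: 1
  item 10: 4 − 2 = 2
Sum = 0 + 3 + 0 + 1 + 4 + 1 + 1 + 2 + 1 + 2 = 15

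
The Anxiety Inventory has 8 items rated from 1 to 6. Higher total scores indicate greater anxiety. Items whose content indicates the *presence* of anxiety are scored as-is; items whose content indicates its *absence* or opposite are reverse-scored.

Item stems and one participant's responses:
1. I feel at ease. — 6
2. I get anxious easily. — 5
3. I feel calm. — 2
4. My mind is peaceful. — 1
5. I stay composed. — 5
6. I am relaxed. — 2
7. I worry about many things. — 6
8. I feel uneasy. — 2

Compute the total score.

32

Items 1, 3, 4, 5, 6 describe the absence/opposite of anxiety → reverse-score.
reversed = (1+6) − raw = 7 − raw.
  item 1: 7 − 6 = 1
  item 2: 5
  item 3: 7 − 2 = 5
  item 4: 7 − 1 = 6
  item 5: 7 − 5 = 2
  item 6: 7 − 2 = 5
  item 7: 6
  item 8: 2
Total = 1 + 5 + 5 + 6 + 2 + 5 + 6 + 2 = 32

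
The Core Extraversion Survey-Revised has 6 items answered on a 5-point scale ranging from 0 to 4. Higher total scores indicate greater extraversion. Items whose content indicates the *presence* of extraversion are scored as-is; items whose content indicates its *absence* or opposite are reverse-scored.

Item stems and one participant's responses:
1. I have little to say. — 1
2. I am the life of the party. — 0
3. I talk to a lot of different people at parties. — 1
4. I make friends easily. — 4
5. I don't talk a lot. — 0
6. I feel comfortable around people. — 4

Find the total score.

Items 1, 5 describe the absence/opposite of extraversion → reverse-score.
reverse-coded value = 4 − response.
  item 1: 4 − 1 = 3
  item 2: 0
  item 3: 1
  item 4: 4
  item 5: 4 − 0 = 4
  item 6: 4
Total = 3 + 0 + 1 + 4 + 4 + 4 = 16

16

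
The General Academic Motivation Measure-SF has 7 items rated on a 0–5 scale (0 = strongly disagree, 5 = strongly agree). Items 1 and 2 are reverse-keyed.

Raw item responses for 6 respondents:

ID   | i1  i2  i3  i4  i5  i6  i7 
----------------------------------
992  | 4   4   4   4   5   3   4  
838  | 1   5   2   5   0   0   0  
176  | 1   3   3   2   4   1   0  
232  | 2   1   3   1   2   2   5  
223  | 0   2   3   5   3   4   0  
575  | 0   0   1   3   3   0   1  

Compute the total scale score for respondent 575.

Respondent 575 raw: 0, 0, 1, 3, 3, 0, 1.
Reverse-coded (on a 0–5 scale, reversed = 5 − raw):
  item 1: 5 − 0 = 5
  item 2: 5 − 0 = 5
  item 3: 1
  item 4: 3
  item 5: 3
  item 6: 0
  item 7: 1
Sum = 5 + 5 + 1 + 3 + 3 + 0 + 1 = 18

18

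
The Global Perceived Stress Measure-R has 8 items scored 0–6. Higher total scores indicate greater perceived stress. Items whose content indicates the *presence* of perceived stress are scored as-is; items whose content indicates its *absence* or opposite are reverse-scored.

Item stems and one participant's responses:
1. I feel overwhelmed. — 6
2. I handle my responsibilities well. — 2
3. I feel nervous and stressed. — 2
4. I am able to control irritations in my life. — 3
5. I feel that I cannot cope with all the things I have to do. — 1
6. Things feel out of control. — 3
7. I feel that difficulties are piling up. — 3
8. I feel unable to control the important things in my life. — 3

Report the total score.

Items 2, 4 describe the absence/opposite of perceived stress → reverse-score.
reversed = (0+6) − raw = 6 − raw.
  item 1: 6
  item 2: 6 − 2 = 4
  item 3: 2
  item 4: 6 − 3 = 3
  item 5: 1
  item 6: 3
  item 7: 3
  item 8: 3
Total = 6 + 4 + 2 + 3 + 1 + 3 + 3 + 3 = 25

25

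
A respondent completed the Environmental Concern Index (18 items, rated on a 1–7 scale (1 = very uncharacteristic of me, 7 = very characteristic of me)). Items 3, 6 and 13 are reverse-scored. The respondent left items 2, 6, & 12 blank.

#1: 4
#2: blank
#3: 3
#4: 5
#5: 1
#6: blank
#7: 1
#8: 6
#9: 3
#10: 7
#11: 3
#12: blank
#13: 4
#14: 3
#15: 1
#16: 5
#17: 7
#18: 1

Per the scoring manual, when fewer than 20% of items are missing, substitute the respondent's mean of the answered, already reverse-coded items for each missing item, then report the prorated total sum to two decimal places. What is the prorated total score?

67.20

Reverse-coded (reversed = (1+7) − raw = 8 − raw):
  item 3: 8 − 3 = 5
  item 13: 8 − 4 = 4
Completed scored items (15 of 18): 4, 5, 5, 1, 1, 6, 3, 7, 3, 4, 3, 1, 5, 7, 1; sum = 56.
Person mean = 56 / 15 ≈ 3.7333
Prorated total = (56 / 15) × 18 = 67.20 (to 2 dp)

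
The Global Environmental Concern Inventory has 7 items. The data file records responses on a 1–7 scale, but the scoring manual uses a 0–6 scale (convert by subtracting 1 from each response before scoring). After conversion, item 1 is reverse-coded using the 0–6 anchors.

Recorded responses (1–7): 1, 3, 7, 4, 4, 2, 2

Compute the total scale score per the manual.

22

Convert to 0–6: 0, 2, 6, 3, 3, 1, 1
Reverse-coded (reversed = (0+6) − raw = 6 − raw):
  item 1: 6 − 0 = 6
Scored: 6, 2, 6, 3, 3, 1, 1
Total = 22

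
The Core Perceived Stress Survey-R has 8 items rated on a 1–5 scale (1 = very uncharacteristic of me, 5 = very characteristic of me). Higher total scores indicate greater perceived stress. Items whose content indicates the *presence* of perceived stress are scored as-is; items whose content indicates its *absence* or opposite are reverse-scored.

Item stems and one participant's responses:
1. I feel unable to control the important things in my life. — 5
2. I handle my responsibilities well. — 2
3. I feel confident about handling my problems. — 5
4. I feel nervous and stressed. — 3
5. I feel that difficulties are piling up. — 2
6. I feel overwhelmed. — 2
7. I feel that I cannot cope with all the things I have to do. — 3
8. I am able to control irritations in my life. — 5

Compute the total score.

21

Items 2, 3, 8 describe the absence/opposite of perceived stress → reverse-score.
reverse-coded value = 6 − response.
  item 1: 5
  item 2: 6 − 2 = 4
  item 3: 6 − 5 = 1
  item 4: 3
  item 5: 2
  item 6: 2
  item 7: 3
  item 8: 6 − 5 = 1
Total = 5 + 4 + 1 + 3 + 2 + 2 + 3 + 1 = 21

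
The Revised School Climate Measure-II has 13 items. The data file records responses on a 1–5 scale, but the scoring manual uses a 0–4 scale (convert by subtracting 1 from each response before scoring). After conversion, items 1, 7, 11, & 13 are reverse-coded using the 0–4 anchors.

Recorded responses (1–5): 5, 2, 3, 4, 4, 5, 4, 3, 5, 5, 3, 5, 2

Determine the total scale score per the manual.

33

Convert to 0–4: 4, 1, 2, 3, 3, 4, 3, 2, 4, 4, 2, 4, 1
Reverse-coded (reversed = (0+4) − raw = 4 − raw):
  item 1: 4 − 4 = 0
  item 7: 4 − 3 = 1
  item 11: 4 − 2 = 2
  item 13: 4 − 1 = 3
Scored: 0, 1, 2, 3, 3, 4, 1, 2, 4, 4, 2, 4, 3
Total = 33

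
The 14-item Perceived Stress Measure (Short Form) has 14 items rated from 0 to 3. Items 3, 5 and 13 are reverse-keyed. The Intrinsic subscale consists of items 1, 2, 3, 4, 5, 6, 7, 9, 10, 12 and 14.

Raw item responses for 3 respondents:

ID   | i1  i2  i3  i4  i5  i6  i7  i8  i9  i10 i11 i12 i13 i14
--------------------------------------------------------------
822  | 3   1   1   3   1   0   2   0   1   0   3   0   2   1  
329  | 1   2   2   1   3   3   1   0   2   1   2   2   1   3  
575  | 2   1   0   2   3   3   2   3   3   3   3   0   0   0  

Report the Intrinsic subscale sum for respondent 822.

15

Respondent 822 raw: 3, 1, 1, 3, 1, 0, 2, 0, 1, 0, 3, 0, 2, 1.
Intrinsic items: 1, 2, 3, 4, 5, 6, 7, 9, 10, 12, 14.
Reverse-coded (on a 0–3 scale, reversed = 3 − raw):
  item 1: 3
  item 2: 1
  item 3: 3 − 1 = 2
  item 4: 3
  item 5: 3 − 1 = 2
  item 6: 0
  item 7: 2
  item 9: 1
  item 10: 0
  item 12: 0
  item 14: 1
Sum = 3 + 1 + 2 + 3 + 2 + 0 + 2 + 1 + 0 + 0 + 1 = 15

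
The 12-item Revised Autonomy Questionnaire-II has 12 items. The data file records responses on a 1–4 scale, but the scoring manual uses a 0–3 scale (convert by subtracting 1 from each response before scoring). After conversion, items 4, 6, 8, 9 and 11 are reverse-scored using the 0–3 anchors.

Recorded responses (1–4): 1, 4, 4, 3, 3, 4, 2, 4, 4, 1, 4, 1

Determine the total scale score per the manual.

10

Convert to 0–3: 0, 3, 3, 2, 2, 3, 1, 3, 3, 0, 3, 0
Reverse-coded (reversed = (0+3) − raw = 3 − raw):
  item 4: 3 − 2 = 1
  item 6: 3 − 3 = 0
  item 8: 3 − 3 = 0
  item 9: 3 − 3 = 0
  item 11: 3 − 3 = 0
Scored: 0, 3, 3, 1, 2, 0, 1, 0, 0, 0, 0, 0
Total = 10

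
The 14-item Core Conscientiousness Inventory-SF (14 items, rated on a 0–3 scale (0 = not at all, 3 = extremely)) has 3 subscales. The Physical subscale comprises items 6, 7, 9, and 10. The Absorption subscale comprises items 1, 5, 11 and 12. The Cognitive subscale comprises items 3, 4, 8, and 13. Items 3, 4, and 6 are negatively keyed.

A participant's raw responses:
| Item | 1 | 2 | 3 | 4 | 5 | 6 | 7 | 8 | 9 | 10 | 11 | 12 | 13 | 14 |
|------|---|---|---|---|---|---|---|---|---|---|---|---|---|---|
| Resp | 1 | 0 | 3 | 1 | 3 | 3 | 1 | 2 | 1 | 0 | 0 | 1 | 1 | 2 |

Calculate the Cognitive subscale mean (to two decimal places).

Cognitive items: 3, 4, 8, 13.
Of these, items 3 & 4 are negatively keyed; reverse-coded value = 3 − response.
  item 3: 3 − 3 = 0
  item 4: 3 − 1 = 2
  item 8: 2
  item 13: 1
Sum = 0 + 2 + 2 + 1 = 5
Mean = 5 / 4 = 1.25

1.25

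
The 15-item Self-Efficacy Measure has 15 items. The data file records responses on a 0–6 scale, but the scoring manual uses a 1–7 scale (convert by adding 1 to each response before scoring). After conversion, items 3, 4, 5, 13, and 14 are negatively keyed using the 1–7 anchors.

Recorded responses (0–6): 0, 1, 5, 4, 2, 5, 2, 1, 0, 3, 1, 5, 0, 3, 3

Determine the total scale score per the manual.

Convert to 1–7: 1, 2, 6, 5, 3, 6, 3, 2, 1, 4, 2, 6, 1, 4, 4
Reverse-coded (reversed = (1+7) − raw = 8 − raw):
  item 3: 8 − 6 = 2
  item 4: 8 − 5 = 3
  item 5: 8 − 3 = 5
  item 13: 8 − 1 = 7
  item 14: 8 − 4 = 4
Scored: 1, 2, 2, 3, 5, 6, 3, 2, 1, 4, 2, 6, 7, 4, 4
Total = 52

52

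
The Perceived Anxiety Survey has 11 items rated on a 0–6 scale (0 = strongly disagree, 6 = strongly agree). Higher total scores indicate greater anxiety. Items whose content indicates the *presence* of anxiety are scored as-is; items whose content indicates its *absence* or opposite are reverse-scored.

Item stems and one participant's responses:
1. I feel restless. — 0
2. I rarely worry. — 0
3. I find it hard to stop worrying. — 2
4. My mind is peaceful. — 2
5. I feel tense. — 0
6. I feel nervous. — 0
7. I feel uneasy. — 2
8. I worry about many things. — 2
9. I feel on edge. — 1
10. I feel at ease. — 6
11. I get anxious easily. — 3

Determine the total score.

20

Items 2, 4, 10 describe the absence/opposite of anxiety → reverse-score.
reverse-coded value = 6 − response.
  item 1: 0
  item 2: 6 − 0 = 6
  item 3: 2
  item 4: 6 − 2 = 4
  item 5: 0
  item 6: 0
  item 7: 2
  item 8: 2
  item 9: 1
  item 10: 6 − 6 = 0
  item 11: 3
Total = 0 + 6 + 2 + 4 + 0 + 0 + 2 + 2 + 1 + 0 + 3 = 20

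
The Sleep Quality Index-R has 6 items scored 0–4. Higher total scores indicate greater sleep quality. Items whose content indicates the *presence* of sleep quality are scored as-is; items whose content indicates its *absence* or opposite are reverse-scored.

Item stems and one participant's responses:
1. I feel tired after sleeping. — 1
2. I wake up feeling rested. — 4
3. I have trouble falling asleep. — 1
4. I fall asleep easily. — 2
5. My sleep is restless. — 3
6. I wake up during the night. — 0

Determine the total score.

Items 1, 3, 5, 6 describe the absence/opposite of sleep quality → reverse-score.
reverse-coded value = 4 − response.
  item 1: 4 − 1 = 3
  item 2: 4
  item 3: 4 − 1 = 3
  item 4: 2
  item 5: 4 − 3 = 1
  item 6: 4 − 0 = 4
Total = 3 + 4 + 3 + 2 + 1 + 4 = 17

17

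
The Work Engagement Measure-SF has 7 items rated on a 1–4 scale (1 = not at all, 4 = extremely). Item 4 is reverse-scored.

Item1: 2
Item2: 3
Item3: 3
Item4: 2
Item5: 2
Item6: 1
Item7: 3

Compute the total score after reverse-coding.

Reverse-coded items (on a 1–4 scale, reversed = 5 − raw):
  item 4: 5 − 2 = 3
Scored items: 2, 3, 3, 3, 2, 1, 3
Total = 2 + 3 + 3 + 3 + 2 + 1 + 3 = 17

17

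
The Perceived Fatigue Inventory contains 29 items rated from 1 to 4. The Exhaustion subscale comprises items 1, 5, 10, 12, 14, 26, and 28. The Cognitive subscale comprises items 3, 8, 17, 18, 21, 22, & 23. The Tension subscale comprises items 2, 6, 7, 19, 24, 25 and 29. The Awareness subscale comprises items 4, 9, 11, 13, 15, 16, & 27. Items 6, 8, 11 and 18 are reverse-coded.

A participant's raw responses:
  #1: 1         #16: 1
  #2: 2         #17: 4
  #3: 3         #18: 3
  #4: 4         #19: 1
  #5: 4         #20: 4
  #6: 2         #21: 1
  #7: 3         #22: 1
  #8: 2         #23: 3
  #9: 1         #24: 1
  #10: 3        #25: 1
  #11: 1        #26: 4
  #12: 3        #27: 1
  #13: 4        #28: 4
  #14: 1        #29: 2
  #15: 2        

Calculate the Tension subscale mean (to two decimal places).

1.86

Tension items: 2, 6, 7, 19, 24, 25, 29.
Of these, item 6 is reverse-coded; on a 1–4 scale, reversed = 5 − raw.
  item 2: 2
  item 6: 5 − 2 = 3
  item 7: 3
  item 19: 1
  item 24: 1
  item 25: 1
  item 29: 2
Sum = 2 + 3 + 3 + 1 + 1 + 1 + 2 = 13
Mean = 13 / 7 = 1.86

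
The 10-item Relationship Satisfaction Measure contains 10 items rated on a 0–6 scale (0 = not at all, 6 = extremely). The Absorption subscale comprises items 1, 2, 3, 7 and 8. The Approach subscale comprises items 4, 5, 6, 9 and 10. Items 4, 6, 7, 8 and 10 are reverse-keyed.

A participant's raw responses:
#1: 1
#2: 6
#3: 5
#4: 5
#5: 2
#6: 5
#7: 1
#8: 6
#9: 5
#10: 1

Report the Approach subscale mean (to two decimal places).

Approach items: 4, 5, 6, 9, 10.
Of these, items 4, 6 and 10 are reverse-keyed; reverse-coded value = 6 − response.
  item 4: 6 − 5 = 1
  item 5: 2
  item 6: 6 − 5 = 1
  item 9: 5
  item 10: 6 − 1 = 5
Sum = 1 + 2 + 1 + 5 + 5 = 14
Mean = 14 / 5 = 2.80

2.80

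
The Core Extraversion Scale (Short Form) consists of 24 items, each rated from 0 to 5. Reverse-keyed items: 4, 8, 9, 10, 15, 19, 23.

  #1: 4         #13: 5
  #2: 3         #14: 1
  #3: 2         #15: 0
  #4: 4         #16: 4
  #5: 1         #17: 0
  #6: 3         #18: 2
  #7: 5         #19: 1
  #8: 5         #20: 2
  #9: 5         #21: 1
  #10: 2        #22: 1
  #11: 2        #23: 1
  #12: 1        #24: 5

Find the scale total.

Reversing items 4, 8, 9, 10, 15, 19, & 23 with 5 − raw:
Total = 4 + 3 + 2 + (5−4) + 1 + 3 + 5 + (5−5) + (5−5) + (5−2) + 2 + 1 + 5 + 1 + (5−0) + 4 + 0 + 2 + (5−1) + 2 + 1 + 1 + (5−1) + 5
      = 4 + 3 + 2 + 1 + 1 + 3 + 5 + 0 + 0 + 3 + 2 + 1 + 5 + 1 + 5 + 4 + 0 + 2 + 4 + 2 + 1 + 1 + 4 + 5 = 59

59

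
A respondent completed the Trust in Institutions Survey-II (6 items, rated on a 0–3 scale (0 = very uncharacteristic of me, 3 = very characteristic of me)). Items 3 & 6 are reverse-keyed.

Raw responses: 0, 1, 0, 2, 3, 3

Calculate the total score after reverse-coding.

9

Reversing items 3 & 6 with 3 − raw:
Total = 0 + 1 + (3−0) + 2 + 3 + (3−3)
      = 0 + 1 + 3 + 2 + 3 + 0 = 9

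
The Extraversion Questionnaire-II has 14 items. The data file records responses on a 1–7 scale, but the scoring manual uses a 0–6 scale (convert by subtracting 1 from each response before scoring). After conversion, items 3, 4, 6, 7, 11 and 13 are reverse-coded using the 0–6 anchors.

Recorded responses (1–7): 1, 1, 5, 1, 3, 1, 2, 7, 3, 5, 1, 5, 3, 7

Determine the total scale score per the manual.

Convert to 0–6: 0, 0, 4, 0, 2, 0, 1, 6, 2, 4, 0, 4, 2, 6
Reverse-coded (on a 0–6 scale, reversed = 6 − raw):
  item 3: 6 − 4 = 2
  item 4: 6 − 0 = 6
  item 6: 6 − 0 = 6
  item 7: 6 − 1 = 5
  item 11: 6 − 0 = 6
  item 13: 6 − 2 = 4
Scored: 0, 0, 2, 6, 2, 6, 5, 6, 2, 4, 6, 4, 4, 6
Total = 53

53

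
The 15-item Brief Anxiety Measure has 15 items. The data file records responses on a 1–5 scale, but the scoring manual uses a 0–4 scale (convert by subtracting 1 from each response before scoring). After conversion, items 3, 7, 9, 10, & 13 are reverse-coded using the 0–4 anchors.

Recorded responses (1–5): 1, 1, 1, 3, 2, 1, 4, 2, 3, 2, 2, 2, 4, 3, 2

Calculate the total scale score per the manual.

20

Convert to 0–4: 0, 0, 0, 2, 1, 0, 3, 1, 2, 1, 1, 1, 3, 2, 1
Reverse-coded (reversed = (0+4) − raw = 4 − raw):
  item 3: 4 − 0 = 4
  item 7: 4 − 3 = 1
  item 9: 4 − 2 = 2
  item 10: 4 − 1 = 3
  item 13: 4 − 3 = 1
Scored: 0, 0, 4, 2, 1, 0, 1, 1, 2, 3, 1, 1, 1, 2, 1
Total = 20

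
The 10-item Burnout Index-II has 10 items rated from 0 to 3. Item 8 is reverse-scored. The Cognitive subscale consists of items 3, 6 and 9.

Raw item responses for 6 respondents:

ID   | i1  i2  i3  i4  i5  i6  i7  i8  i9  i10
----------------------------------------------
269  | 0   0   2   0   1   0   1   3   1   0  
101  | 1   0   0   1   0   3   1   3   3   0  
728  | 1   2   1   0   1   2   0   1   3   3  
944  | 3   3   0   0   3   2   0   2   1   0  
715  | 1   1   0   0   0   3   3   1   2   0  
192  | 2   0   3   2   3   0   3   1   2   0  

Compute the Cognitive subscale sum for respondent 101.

6

Respondent 101 raw: 1, 0, 0, 1, 0, 3, 1, 3, 3, 0.
Cognitive items: 3, 6, 9.
Reverse-coded (on a 0–3 scale, reversed = 3 − raw):
  item 3: 0
  item 6: 3
  item 9: 3
Sum = 0 + 3 + 3 = 6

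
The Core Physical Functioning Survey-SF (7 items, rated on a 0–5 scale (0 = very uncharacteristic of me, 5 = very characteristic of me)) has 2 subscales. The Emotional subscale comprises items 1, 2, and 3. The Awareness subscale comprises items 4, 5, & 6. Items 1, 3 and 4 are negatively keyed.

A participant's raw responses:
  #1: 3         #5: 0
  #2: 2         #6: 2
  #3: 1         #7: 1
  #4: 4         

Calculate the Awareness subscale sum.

3

Awareness items: 4, 5, 6.
Of these, item 4 is negatively keyed; reversed = (0+5) − raw = 5 − raw.
  item 4: 5 − 4 = 1
  item 5: 0
  item 6: 2
Sum = 1 + 0 + 2 = 3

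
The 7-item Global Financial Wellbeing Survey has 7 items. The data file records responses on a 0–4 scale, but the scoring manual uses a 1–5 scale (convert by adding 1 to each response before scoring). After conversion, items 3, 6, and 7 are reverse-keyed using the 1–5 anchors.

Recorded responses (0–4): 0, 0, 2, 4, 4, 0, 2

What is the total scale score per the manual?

Convert to 1–5: 1, 1, 3, 5, 5, 1, 3
Reverse-coded (on a 1–5 scale, reversed = 6 − raw):
  item 3: 6 − 3 = 3
  item 6: 6 − 1 = 5
  item 7: 6 − 3 = 3
Scored: 1, 1, 3, 5, 5, 5, 3
Total = 23

23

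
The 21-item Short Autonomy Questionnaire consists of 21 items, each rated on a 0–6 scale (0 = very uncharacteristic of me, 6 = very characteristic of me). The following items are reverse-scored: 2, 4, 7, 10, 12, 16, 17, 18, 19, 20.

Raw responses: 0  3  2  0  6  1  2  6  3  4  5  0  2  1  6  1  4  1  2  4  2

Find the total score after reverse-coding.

Raw sum = 55. Reverse-scored items: 2, 4, 7, 10, 12, 16, 17, 18, 19, 20; their raw sum = 21.
Each reversal replaces raw with 6 − raw, changing the total by 6 − 2·raw per item.
Total = 55 + 10·6 − 2·21 = 55 + 60 − 42 = 73

73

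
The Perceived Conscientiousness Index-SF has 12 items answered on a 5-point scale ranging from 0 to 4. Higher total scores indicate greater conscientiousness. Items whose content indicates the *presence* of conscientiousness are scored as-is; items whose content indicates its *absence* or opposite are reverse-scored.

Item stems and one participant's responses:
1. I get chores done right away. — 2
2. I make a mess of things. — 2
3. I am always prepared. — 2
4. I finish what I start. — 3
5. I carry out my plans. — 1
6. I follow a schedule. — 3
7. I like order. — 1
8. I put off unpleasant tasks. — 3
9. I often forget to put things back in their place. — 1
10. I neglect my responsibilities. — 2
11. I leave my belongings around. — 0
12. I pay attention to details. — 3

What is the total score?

Items 2, 8, 9, 10, 11 describe the absence/opposite of conscientiousness → reverse-score.
reverse-coded value = 4 − response.
  item 1: 2
  item 2: 4 − 2 = 2
  item 3: 2
  item 4: 3
  item 5: 1
  item 6: 3
  item 7: 1
  item 8: 4 − 3 = 1
  item 9: 4 − 1 = 3
  item 10: 4 − 2 = 2
  item 11: 4 − 0 = 4
  item 12: 3
Total = 2 + 2 + 2 + 3 + 1 + 3 + 1 + 1 + 3 + 2 + 4 + 3 = 27

27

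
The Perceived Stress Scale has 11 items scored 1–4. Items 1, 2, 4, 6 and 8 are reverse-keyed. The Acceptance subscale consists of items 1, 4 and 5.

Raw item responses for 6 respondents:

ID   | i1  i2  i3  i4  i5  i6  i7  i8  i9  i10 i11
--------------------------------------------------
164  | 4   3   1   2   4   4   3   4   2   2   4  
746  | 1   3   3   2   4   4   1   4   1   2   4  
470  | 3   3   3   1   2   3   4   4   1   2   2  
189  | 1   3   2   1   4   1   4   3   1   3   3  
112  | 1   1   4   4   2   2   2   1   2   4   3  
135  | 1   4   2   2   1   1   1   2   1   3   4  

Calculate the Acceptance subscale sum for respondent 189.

Respondent 189 raw: 1, 3, 2, 1, 4, 1, 4, 3, 1, 3, 3.
Acceptance items: 1, 4, 5.
Reverse-coded (reversed = (1+4) − raw = 5 − raw):
  item 1: 5 − 1 = 4
  item 4: 5 − 1 = 4
  item 5: 4
Sum = 4 + 4 + 4 = 12

12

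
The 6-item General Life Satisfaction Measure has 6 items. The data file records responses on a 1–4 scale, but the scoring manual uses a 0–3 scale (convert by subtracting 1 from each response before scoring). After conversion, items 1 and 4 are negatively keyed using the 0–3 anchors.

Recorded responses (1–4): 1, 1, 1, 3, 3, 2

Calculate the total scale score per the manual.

7

Convert to 0–3: 0, 0, 0, 2, 2, 1
Reverse-coded (on a 0–3 scale, reversed = 3 − raw):
  item 1: 3 − 0 = 3
  item 4: 3 − 2 = 1
Scored: 3, 0, 0, 1, 2, 1
Total = 7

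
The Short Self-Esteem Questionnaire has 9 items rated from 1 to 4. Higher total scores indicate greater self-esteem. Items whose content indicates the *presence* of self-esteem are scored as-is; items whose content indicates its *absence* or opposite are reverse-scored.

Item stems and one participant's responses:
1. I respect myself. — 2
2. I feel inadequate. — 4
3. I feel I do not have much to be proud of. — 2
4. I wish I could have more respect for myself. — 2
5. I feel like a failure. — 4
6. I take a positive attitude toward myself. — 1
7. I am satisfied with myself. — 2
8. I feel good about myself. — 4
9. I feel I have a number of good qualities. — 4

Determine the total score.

Items 2, 3, 4, 5 describe the absence/opposite of self-esteem → reverse-score.
reverse-coded value = 5 − response.
  item 1: 2
  item 2: 5 − 4 = 1
  item 3: 5 − 2 = 3
  item 4: 5 − 2 = 3
  item 5: 5 − 4 = 1
  item 6: 1
  item 7: 2
  item 8: 4
  item 9: 4
Total = 2 + 1 + 3 + 3 + 1 + 1 + 2 + 4 + 4 = 21

21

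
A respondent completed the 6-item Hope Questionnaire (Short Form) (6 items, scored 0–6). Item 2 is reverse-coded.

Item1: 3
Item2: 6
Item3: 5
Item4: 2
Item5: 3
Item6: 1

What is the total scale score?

14

Reversing item 2 with 6 − raw:
Total = 3 + (6−6) + 5 + 2 + 3 + 1
      = 3 + 0 + 5 + 2 + 3 + 1 = 14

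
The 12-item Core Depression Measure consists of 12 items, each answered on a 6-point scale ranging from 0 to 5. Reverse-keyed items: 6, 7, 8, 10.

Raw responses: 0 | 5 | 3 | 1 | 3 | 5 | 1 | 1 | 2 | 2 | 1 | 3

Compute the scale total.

29

Reversing items 6, 7, 8, & 10 with 5 − raw:
Total = 0 + 5 + 3 + 1 + 3 + (5−5) + (5−1) + (5−1) + 2 + (5−2) + 1 + 3
      = 0 + 5 + 3 + 1 + 3 + 0 + 4 + 4 + 2 + 3 + 1 + 3 = 29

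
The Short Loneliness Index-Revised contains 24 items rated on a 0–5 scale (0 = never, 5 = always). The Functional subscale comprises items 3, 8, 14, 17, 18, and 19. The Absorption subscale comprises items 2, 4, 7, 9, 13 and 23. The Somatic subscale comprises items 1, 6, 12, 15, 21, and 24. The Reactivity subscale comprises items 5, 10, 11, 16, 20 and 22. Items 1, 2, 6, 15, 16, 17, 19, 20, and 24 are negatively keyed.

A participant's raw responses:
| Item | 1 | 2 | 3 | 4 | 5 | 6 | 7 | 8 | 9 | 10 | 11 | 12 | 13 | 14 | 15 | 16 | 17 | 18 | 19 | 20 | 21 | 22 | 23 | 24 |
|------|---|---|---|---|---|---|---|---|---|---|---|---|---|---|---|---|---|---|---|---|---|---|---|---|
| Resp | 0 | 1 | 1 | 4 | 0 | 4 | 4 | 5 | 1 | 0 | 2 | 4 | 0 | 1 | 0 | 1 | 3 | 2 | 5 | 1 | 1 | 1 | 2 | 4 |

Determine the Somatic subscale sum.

Somatic items: 1, 6, 12, 15, 21, 24.
Of these, items 1, 6, 15, & 24 are negatively keyed; on a 0–5 scale, reversed = 5 − raw.
  item 1: 5 − 0 = 5
  item 6: 5 − 4 = 1
  item 12: 4
  item 15: 5 − 0 = 5
  item 21: 1
  item 24: 5 − 4 = 1
Sum = 5 + 1 + 4 + 5 + 1 + 1 = 17

17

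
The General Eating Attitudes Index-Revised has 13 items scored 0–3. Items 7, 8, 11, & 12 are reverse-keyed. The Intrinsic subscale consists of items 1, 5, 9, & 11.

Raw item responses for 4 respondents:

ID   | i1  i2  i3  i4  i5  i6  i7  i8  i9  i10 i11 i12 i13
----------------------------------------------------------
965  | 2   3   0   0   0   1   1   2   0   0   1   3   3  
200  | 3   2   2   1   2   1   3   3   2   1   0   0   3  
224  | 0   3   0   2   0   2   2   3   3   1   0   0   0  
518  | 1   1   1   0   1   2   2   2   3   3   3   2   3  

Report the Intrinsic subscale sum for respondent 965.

4

Respondent 965 raw: 2, 3, 0, 0, 0, 1, 1, 2, 0, 0, 1, 3, 3.
Intrinsic items: 1, 5, 9, 11.
Reverse-coded (reverse-coded value = 3 − response):
  item 1: 2
  item 5: 0
  item 9: 0
  item 11: 3 − 1 = 2
Sum = 2 + 0 + 0 + 2 = 4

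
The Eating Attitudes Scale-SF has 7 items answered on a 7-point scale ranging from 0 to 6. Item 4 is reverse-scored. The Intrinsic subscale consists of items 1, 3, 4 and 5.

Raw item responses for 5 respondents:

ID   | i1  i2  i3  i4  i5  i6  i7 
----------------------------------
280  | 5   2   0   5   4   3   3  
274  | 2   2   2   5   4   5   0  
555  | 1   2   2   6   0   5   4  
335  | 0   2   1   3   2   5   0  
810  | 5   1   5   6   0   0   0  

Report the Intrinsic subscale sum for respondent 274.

9

Respondent 274 raw: 2, 2, 2, 5, 4, 5, 0.
Intrinsic items: 1, 3, 4, 5.
Reverse-coded (on a 0–6 scale, reversed = 6 − raw):
  item 1: 2
  item 3: 2
  item 4: 6 − 5 = 1
  item 5: 4
Sum = 2 + 2 + 1 + 4 = 9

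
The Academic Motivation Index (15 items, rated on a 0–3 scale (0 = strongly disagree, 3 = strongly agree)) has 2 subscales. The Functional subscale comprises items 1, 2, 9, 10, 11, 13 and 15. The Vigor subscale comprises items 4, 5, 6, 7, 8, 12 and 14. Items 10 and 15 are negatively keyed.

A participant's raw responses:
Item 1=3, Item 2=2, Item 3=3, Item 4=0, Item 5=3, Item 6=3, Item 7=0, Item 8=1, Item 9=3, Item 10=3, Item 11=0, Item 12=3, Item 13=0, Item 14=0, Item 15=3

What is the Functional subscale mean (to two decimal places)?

Functional items: 1, 2, 9, 10, 11, 13, 15.
Of these, items 10 & 15 are negatively keyed; reversed = (0+3) − raw = 3 − raw.
  item 1: 3
  item 2: 2
  item 9: 3
  item 10: 3 − 3 = 0
  item 11: 0
  item 13: 0
  item 15: 3 − 3 = 0
Sum = 3 + 2 + 3 + 0 + 0 + 0 + 0 = 8
Mean = 8 / 7 = 1.14

1.14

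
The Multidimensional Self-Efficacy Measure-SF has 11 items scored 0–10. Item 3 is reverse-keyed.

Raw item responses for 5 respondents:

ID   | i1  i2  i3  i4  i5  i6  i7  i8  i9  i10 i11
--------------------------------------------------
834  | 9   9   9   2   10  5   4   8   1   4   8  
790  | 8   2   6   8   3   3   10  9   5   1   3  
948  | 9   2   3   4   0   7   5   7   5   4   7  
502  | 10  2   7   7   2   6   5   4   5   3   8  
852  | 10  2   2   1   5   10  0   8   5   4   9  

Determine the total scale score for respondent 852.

62

Respondent 852 raw: 10, 2, 2, 1, 5, 10, 0, 8, 5, 4, 9.
Reverse-coded (reversed = (0+10) − raw = 10 − raw):
  item 1: 10
  item 2: 2
  item 3: 10 − 2 = 8
  item 4: 1
  item 5: 5
  item 6: 10
  item 7: 0
  item 8: 8
  item 9: 5
  item 10: 4
  item 11: 9
Sum = 10 + 2 + 8 + 1 + 5 + 10 + 0 + 8 + 5 + 4 + 9 = 62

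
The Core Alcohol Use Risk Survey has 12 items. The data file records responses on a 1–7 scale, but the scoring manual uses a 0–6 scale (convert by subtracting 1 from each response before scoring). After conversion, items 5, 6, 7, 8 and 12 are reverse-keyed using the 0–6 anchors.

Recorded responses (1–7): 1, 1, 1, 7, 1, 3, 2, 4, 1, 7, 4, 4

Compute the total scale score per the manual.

Convert to 0–6: 0, 0, 0, 6, 0, 2, 1, 3, 0, 6, 3, 3
Reverse-coded (on a 0–6 scale, reversed = 6 − raw):
  item 5: 6 − 0 = 6
  item 6: 6 − 2 = 4
  item 7: 6 − 1 = 5
  item 8: 6 − 3 = 3
  item 12: 6 − 3 = 3
Scored: 0, 0, 0, 6, 6, 4, 5, 3, 0, 6, 3, 3
Total = 36

36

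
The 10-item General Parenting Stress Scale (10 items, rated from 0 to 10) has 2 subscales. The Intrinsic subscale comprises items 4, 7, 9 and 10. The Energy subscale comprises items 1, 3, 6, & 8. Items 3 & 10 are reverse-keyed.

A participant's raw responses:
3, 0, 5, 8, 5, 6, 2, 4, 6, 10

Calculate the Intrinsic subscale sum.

16

Intrinsic items: 4, 7, 9, 10.
Of these, item 10 is reverse-keyed; on a 0–10 scale, reversed = 10 − raw.
  item 4: 8
  item 7: 2
  item 9: 6
  item 10: 10 − 10 = 0
Sum = 8 + 2 + 6 + 0 = 16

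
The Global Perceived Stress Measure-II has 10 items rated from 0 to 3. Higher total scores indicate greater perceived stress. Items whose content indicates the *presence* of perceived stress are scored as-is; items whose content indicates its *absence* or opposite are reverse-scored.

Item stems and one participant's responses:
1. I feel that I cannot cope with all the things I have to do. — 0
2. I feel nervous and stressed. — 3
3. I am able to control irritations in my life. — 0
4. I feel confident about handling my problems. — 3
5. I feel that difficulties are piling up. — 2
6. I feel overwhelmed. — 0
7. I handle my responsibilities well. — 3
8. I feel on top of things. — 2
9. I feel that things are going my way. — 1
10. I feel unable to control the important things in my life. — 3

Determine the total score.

14

Items 3, 4, 7, 8, 9 describe the absence/opposite of perceived stress → reverse-score.
on a 0–3 scale, reversed = 3 − raw.
  item 1: 0
  item 2: 3
  item 3: 3 − 0 = 3
  item 4: 3 − 3 = 0
  item 5: 2
  item 6: 0
  item 7: 3 − 3 = 0
  item 8: 3 − 2 = 1
  item 9: 3 − 1 = 2
  item 10: 3
Total = 0 + 3 + 3 + 0 + 2 + 0 + 0 + 1 + 2 + 3 = 14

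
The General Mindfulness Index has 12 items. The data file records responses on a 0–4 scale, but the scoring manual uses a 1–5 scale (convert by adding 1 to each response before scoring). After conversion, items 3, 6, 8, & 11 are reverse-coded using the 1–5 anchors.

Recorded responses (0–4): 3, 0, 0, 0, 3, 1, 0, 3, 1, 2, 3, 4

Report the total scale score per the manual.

Convert to 1–5: 4, 1, 1, 1, 4, 2, 1, 4, 2, 3, 4, 5
Reverse-coded (reversed = (1+5) − raw = 6 − raw):
  item 3: 6 − 1 = 5
  item 6: 6 − 2 = 4
  item 8: 6 − 4 = 2
  item 11: 6 − 4 = 2
Scored: 4, 1, 5, 1, 4, 4, 1, 2, 2, 3, 2, 5
Total = 34

34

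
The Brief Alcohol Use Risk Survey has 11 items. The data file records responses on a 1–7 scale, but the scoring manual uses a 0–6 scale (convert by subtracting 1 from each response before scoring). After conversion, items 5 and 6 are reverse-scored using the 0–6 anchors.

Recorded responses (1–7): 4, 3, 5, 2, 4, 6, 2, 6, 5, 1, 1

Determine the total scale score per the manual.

24

Convert to 0–6: 3, 2, 4, 1, 3, 5, 1, 5, 4, 0, 0
Reverse-coded (reversed = (0+6) − raw = 6 − raw):
  item 5: 6 − 3 = 3
  item 6: 6 − 5 = 1
Scored: 3, 2, 4, 1, 3, 1, 1, 5, 4, 0, 0
Total = 24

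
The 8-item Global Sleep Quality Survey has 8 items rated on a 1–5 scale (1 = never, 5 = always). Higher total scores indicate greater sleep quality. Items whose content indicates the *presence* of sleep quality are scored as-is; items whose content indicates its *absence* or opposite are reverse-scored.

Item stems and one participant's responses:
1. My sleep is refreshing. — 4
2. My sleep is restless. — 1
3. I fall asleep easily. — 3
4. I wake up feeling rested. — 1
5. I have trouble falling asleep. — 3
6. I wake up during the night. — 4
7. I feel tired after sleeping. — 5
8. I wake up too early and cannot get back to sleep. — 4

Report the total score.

Items 2, 5, 6, 7, 8 describe the absence/opposite of sleep quality → reverse-score.
reversed = (1+5) − raw = 6 − raw.
  item 1: 4
  item 2: 6 − 1 = 5
  item 3: 3
  item 4: 1
  item 5: 6 − 3 = 3
  item 6: 6 − 4 = 2
  item 7: 6 − 5 = 1
  item 8: 6 − 4 = 2
Total = 4 + 5 + 3 + 1 + 3 + 2 + 1 + 2 = 21

21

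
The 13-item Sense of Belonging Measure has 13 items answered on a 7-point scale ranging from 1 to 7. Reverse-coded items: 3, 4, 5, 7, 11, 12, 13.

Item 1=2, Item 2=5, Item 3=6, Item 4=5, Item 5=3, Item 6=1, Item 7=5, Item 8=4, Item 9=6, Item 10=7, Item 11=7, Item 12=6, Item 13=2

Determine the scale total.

47

Apply reverse scoring (reverse-coded value = 8 − response):
  item 3: 8 − 6 = 2
  item 4: 8 − 5 = 3
  item 5: 8 − 3 = 5
  item 7: 8 − 5 = 3
  item 11: 8 − 7 = 1
  item 12: 8 − 6 = 2
  item 13: 8 − 2 = 6
Scored responses: 2, 5, 2, 3, 5, 1, 3, 4, 6, 7, 1, 2, 6
Total = 2 + 5 + 2 + 3 + 5 + 1 + 3 + 4 + 6 + 7 + 1 + 2 + 6 = 47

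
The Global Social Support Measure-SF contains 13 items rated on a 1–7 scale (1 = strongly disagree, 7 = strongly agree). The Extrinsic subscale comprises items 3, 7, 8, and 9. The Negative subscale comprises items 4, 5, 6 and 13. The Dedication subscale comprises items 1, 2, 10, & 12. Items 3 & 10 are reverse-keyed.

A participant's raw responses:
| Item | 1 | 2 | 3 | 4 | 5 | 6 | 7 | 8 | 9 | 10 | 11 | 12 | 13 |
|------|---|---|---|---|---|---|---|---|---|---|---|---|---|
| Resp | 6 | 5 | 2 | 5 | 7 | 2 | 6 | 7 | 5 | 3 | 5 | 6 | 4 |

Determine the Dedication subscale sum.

Dedication items: 1, 2, 10, 12.
Of these, item 10 is reverse-keyed; on a 1–7 scale, reversed = 8 − raw.
  item 1: 6
  item 2: 5
  item 10: 8 − 3 = 5
  item 12: 6
Sum = 6 + 5 + 5 + 6 = 22

22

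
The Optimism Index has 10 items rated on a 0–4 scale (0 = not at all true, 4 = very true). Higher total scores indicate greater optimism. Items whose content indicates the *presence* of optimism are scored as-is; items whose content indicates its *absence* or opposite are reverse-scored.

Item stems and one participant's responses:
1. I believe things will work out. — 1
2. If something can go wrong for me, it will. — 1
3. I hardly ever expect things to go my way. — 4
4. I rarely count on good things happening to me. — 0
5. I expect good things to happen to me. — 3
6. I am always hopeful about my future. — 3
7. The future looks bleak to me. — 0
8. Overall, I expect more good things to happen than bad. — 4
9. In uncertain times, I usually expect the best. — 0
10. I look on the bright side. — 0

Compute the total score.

Items 2, 3, 4, 7 describe the absence/opposite of optimism → reverse-score.
reverse-coded value = 4 − response.
  item 1: 1
  item 2: 4 − 1 = 3
  item 3: 4 − 4 = 0
  item 4: 4 − 0 = 4
  item 5: 3
  item 6: 3
  item 7: 4 − 0 = 4
  item 8: 4
  item 9: 0
  item 10: 0
Total = 1 + 3 + 0 + 4 + 3 + 3 + 4 + 4 + 0 + 0 = 22

22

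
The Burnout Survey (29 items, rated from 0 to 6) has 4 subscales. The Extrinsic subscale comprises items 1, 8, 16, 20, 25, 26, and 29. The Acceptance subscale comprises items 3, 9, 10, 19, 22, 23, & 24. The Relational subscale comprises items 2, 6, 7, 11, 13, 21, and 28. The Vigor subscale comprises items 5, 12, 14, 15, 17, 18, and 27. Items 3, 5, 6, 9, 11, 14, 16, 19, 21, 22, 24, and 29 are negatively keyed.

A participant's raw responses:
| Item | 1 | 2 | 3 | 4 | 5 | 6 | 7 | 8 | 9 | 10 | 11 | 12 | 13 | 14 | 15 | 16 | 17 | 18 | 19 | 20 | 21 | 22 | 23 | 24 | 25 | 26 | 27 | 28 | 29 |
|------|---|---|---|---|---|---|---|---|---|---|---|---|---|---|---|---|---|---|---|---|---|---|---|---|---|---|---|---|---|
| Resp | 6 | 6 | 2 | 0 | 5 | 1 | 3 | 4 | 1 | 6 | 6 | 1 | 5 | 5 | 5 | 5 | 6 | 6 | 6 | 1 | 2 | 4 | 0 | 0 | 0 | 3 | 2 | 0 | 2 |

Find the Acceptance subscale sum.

23

Acceptance items: 3, 9, 10, 19, 22, 23, 24.
Of these, items 3, 9, 19, 22, and 24 are negatively keyed; reversed = (0+6) − raw = 6 − raw.
  item 3: 6 − 2 = 4
  item 9: 6 − 1 = 5
  item 10: 6
  item 19: 6 − 6 = 0
  item 22: 6 − 4 = 2
  item 23: 0
  item 24: 6 − 0 = 6
Sum = 4 + 5 + 6 + 0 + 2 + 0 + 6 = 23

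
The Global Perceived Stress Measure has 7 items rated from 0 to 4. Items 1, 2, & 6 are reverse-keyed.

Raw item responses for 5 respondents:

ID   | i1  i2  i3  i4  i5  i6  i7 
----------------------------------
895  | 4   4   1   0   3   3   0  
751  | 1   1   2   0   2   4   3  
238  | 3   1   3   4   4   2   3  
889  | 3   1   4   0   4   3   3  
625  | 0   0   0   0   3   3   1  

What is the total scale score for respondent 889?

16

Respondent 889 raw: 3, 1, 4, 0, 4, 3, 3.
Reverse-coded (reverse-coded value = 4 − response):
  item 1: 4 − 3 = 1
  item 2: 4 − 1 = 3
  item 3: 4
  item 4: 0
  item 5: 4
  item 6: 4 − 3 = 1
  item 7: 3
Sum = 1 + 3 + 4 + 0 + 4 + 1 + 3 = 16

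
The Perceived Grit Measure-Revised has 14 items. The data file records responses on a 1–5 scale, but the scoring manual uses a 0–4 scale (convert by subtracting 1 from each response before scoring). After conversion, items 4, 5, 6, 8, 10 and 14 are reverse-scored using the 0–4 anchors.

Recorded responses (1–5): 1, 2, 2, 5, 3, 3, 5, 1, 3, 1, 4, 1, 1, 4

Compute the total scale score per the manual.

Convert to 0–4: 0, 1, 1, 4, 2, 2, 4, 0, 2, 0, 3, 0, 0, 3
Reverse-coded (on a 0–4 scale, reversed = 4 − raw):
  item 4: 4 − 4 = 0
  item 5: 4 − 2 = 2
  item 6: 4 − 2 = 2
  item 8: 4 − 0 = 4
  item 10: 4 − 0 = 4
  item 14: 4 − 3 = 1
Scored: 0, 1, 1, 0, 2, 2, 4, 4, 2, 4, 3, 0, 0, 1
Total = 24

24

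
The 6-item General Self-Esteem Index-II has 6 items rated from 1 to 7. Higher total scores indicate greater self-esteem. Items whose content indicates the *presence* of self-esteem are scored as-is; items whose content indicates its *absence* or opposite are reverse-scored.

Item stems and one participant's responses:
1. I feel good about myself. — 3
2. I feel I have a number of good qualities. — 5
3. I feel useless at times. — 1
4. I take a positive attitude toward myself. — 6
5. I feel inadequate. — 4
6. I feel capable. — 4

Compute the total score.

Items 3, 5 describe the absence/opposite of self-esteem → reverse-score.
reversed = (1+7) − raw = 8 − raw.
  item 1: 3
  item 2: 5
  item 3: 8 − 1 = 7
  item 4: 6
  item 5: 8 − 4 = 4
  item 6: 4
Total = 3 + 5 + 7 + 6 + 4 + 4 = 29

29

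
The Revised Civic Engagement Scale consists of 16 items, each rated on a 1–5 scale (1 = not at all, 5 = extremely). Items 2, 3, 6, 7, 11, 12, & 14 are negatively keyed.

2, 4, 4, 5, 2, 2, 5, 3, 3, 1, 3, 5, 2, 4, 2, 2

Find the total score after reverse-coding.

37

Apply reverse scoring (reversed = (1+5) − raw = 6 − raw):
  item 2: 6 − 4 = 2
  item 3: 6 − 4 = 2
  item 6: 6 − 2 = 4
  item 7: 6 − 5 = 1
  item 11: 6 − 3 = 3
  item 12: 6 − 5 = 1
  item 14: 6 − 4 = 2
Scored items: 2, 2, 2, 5, 2, 4, 1, 3, 3, 1, 3, 1, 2, 2, 2, 2
Total = 2 + 2 + 2 + 5 + 2 + 4 + 1 + 3 + 3 + 1 + 3 + 1 + 2 + 2 + 2 + 2 = 37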